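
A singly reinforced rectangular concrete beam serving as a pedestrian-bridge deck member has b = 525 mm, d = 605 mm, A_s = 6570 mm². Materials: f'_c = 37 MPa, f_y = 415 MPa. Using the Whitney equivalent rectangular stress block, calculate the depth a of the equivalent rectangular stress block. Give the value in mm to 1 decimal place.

a ≈ 165.1 mm

T = A_s f_y = 6570 × 415 = 2726550 N = 2726.55 kN.
Setting C = 0.85 f'_c a b equal to T: a = 2726550/(0.85 × 37 × 525) = 165.1 mm.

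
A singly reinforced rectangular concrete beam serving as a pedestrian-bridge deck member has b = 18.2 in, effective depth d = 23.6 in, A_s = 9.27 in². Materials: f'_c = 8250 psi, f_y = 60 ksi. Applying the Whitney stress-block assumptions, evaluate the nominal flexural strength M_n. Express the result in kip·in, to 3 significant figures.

M_n ≈ 11900 kip·in

T = A_s f_y = 9.27 × 60 = 556.2 kips.
a = T/(0.85 f'_c b) = 556.2/(0.85 × 8.25 × 18.2) = 4.358 in.
M_n = T(d − a/2) = 556.2 × (23.6 − 2.179) = 11914.4 kip·in.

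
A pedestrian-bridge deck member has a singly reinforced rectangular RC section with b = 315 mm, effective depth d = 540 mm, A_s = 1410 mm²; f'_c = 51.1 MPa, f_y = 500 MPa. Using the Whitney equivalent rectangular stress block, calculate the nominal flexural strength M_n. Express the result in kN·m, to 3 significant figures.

M_n ≈ 363 kN·m

T = A_s f_y = 1410 × 500 = 705000 N = 705 kN.
From C = T: a = T/(0.85 f'_c b) = 705000/(0.85 × 51.1 × 315) = 51.53 mm.
M_n = T(d − a/2) = 705 kN × (540 − 25.765) mm = 362.54 kN·m.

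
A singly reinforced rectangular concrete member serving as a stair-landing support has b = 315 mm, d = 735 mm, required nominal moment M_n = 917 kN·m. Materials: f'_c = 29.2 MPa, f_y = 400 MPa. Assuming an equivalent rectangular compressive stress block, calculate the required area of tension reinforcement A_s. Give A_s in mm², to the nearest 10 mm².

With M_n = 0.85 f'_c a b (d − a/2), solve the quadratic for a:
a = d − √(d² − 2M_n/(0.85 f'_c b)) = 735 − √(735² − 2 × 917×10⁶/(0.85 × 29.2 × 315)) = 182.15 mm.
A_s = 0.85 f'_c a b / f_y = 0.85 × 29.2 × 182.15 × 315 / 400 = 3560.3 mm².

A_s ≈ 3560 mm²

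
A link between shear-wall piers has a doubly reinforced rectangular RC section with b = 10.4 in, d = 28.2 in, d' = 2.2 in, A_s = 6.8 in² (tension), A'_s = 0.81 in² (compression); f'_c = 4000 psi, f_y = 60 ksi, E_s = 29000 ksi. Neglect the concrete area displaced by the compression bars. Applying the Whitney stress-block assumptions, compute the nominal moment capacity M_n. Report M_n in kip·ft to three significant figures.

M_n ≈ 798 kip·ft

Assume both steels yield.
a = (A_s − A'_s) f_y/(0.85 f'_c b) = (6.8 − 0.81) × 60/(0.85 × 4 × 10.4) = 10.164 in.
c = a/β₁ = 10.164/0.85 = 11.958 in; ε'_s = 0.003(c − d')/c = 0.0024 ≥ ε_y = 0.0021, so the compression steel yields.
M_n = (A_s − A'_s) f_y (d − a/2) + A'_s f_y (d − d') = 359.4 × (28.2 − 5.082) + 48.6 × (28.2 − 2.2) = 8308.6 + 1263.6 = 9572.2 kip·in = 9572.2/12 = 797.68 kip·ft.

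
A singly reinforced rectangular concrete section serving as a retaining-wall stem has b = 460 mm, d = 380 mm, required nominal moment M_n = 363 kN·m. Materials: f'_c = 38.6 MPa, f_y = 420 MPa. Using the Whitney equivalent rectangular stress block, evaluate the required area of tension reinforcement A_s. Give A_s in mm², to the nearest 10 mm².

With M_n = 0.85 f'_c a b (d − a/2), solve the quadratic for a:
a = d − √(d² − 2M_n/(0.85 f'_c b)) = 380 − √(380² − 2 × 363×10⁶/(0.85 × 38.6 × 460)) = 69.68 mm.
A_s = 0.85 f'_c a b / f_y = 0.85 × 38.6 × 69.68 × 460 / 420 = 2503.9 mm².

A_s ≈ 2500 mm²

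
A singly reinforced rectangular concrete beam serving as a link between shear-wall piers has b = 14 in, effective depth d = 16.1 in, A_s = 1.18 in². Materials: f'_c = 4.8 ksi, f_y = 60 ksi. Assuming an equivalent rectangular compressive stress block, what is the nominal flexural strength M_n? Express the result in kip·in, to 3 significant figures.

M_n ≈ 1100 kip·in

T = A_s f_y = 1.18 × 60 = 70.8 kips.
a = T/(0.85 f'_c b) = 70.8/(0.85 × 4.8 × 14) = 1.239 in.
M_n = T(d − a/2) = 70.8 × (16.1 − 0.6195) = 1096.0 kip·in.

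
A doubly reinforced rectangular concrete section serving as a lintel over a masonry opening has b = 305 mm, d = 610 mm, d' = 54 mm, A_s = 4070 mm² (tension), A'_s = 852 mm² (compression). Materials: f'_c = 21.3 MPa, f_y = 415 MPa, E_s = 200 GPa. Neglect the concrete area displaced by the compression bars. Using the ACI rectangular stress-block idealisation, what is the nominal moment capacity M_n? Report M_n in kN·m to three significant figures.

M_n ≈ 850 kN·m

Assume both tension and compression steel yield.
Net tension couple steel: A_s − A'_s = 3218 mm².
a = (A_s − A'_s) f_y / (0.85 f'_c b) = 1335470/(0.85 × 21.3 × 305) = 241.84 mm.
c = a/β₁ = 241.84/0.85 = 284.52 mm; ε'_s = 0.003(c − d')/c = 0.0024 ≥ f_y/E_s = 0.0021, so compression steel does yield.
M_n = (A_s − A'_s) f_y (d − a/2) + A'_s f_y (d − d') = [1335470 × (610 − 120.92) + 353580 × (610 − 54)] × 10⁻⁶ = 653.15 + 196.59 = 849.74 kN·m.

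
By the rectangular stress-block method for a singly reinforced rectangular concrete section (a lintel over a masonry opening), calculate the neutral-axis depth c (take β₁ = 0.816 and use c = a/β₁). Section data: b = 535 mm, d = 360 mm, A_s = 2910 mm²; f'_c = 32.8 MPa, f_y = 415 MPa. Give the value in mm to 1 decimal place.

c ≈ 99.2 mm

T = A_s f_y = 2910 × 415 = 1207650 N = 1207.65 kN.
Setting C = 0.85 f'_c a b equal to T: a = 1207650/(0.85 × 32.8 × 535) = 80.964 mm.
With β₁ = 0.816, c = a/β₁ = 80.964/0.816 = 99.2 mm.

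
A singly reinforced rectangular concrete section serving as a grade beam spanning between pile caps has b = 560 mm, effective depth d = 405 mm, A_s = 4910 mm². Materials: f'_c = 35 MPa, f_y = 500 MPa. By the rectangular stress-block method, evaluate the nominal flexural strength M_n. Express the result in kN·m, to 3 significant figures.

M_n ≈ 813 kN·m

T = A_s f_y = 4910 × 500 = 2455000 N = 2455 kN.
From C = T: a = T/(0.85 f'_c b) = 2455000/(0.85 × 35 × 560) = 147.36 mm.
M_n = T(d − a/2) = 2455 kN × (405 − 73.68) mm = 813.39 kN·m.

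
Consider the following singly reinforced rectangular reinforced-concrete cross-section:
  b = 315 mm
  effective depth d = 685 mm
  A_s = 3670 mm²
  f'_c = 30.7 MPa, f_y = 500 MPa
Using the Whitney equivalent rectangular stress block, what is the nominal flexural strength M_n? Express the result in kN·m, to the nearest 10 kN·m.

T = A_s f_y = 3670 × 500 = 1835000 N = 1835 kN.
From C = T: a = T/(0.85 f'_c b) = 1835000/(0.85 × 30.7 × 315) = 223.24 mm.
M_n = T(d − a/2) = 1835 kN × (685 − 111.62) mm = 1052.15 kN·m.

M_n ≈ 1050 kN·m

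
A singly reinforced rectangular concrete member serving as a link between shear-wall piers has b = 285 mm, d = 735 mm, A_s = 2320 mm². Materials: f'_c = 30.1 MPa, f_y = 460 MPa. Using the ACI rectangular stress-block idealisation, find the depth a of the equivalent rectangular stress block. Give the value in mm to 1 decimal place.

T = A_s f_y = 2320 × 460 = 1067200 N = 1067.2 kN.
Setting C = 0.85 f'_c a b equal to T: a = 1067200/(0.85 × 30.1 × 285) = 146.4 mm.

a ≈ 146.4 mm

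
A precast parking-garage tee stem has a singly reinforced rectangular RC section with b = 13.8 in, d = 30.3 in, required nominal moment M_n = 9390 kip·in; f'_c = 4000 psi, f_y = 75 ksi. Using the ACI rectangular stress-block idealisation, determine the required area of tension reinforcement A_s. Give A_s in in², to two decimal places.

From M_n = 0.85 f'_c a b (d − a/2):
a = d − √(d² − 2M_n/(0.85 f'_c b)) = 30.3 − √(30.3² − 2 × 9390/(0.85 × 4 × 13.8)) = 7.544 in.
A_s = 0.85 f'_c a b / f_y = 0.85 × 4 × 7.544 × 13.8 / 75 = 4.720 in².

A_s ≈ 4.72 in²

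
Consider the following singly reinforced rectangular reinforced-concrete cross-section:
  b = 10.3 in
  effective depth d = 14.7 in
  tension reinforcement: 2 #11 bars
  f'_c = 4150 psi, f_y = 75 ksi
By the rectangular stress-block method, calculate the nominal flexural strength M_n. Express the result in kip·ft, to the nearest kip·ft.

M_n ≈ 224 kip·ft

A_s = 2 × 1.56 = 3.12 in².
T = A_s f_y = 3.12 × 75 = 234 kips.
a = T/(0.85 f'_c b) = 234/(0.85 × 4.15 × 10.3) = 6.440 in.
M_n = T(d − a/2) = 234 × (14.7 − 3.22) = 2686.3 kip·in = 2686.3/12 = 223.86 kip·ft.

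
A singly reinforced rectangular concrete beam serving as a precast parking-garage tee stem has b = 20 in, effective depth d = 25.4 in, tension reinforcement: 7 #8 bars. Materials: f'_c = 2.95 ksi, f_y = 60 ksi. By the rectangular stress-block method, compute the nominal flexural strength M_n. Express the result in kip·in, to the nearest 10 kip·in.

M_n ≈ 7330 kip·in

A_s = 7 × 0.79 = 5.53 in².
T = A_s f_y = 5.53 × 60 = 331.8 kips.
a = T/(0.85 f'_c b) = 331.8/(0.85 × 2.95 × 20) = 6.616 in.
M_n = T(d − a/2) = 331.8 × (25.4 − 3.308) = 7330.1 kip·in.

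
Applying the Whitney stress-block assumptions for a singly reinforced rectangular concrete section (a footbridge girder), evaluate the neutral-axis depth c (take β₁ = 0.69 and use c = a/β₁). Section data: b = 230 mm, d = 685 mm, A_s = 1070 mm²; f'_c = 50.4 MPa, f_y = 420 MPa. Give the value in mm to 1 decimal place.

c ≈ 66.1 mm

T = A_s f_y = 1070 × 420 = 449400 N = 449.4 kN.
Setting C = 0.85 f'_c a b equal to T: a = 449400/(0.85 × 50.4 × 230) = 45.610 mm.
With β₁ = 0.69, c = a/β₁ = 45.610/0.69 = 66.1 mm.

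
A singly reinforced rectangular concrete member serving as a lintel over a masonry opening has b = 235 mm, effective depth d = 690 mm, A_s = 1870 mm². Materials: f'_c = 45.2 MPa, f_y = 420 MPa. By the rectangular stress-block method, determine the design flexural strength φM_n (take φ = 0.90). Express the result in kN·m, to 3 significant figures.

φM_n ≈ 457 kN·m

T = A_s f_y = 1870 × 420 = 785400 N = 785.4 kN.
From C = T: a = T/(0.85 f'_c b) = 785400/(0.85 × 45.2 × 235) = 86.99 mm.
M_n = T(d − a/2) = 785.4 kN × (690 − 43.495) mm = 507.77 kN·m.
φM_n = 0.90 × 507.77 = 456.99 kN·m.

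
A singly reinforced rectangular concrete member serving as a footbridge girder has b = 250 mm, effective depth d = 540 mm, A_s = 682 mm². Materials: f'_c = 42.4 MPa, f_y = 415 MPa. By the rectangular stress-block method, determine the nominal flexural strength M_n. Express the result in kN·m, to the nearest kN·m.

M_n ≈ 148 kN·m

T = A_s f_y = 682 × 415 = 283030 N = 283.03 kN.
From C = T: a = T/(0.85 f'_c b) = 283030/(0.85 × 42.4 × 250) = 31.41 mm.
M_n = T(d − a/2) = 283.03 kN × (540 − 15.705) mm = 148.39 kN·m.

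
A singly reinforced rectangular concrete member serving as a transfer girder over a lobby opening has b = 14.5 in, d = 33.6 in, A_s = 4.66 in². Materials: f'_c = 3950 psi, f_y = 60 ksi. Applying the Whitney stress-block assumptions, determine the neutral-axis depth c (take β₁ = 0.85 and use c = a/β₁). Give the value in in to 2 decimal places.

T = A_s f_y = 4.66 × 60 = 279.6 kips.
a = T/(0.85 f'_c b) = 279.6/(0.85 × 3.95 × 14.5) = 5.7432 in.
With β₁ = 0.85, c = a/β₁ = 5.7432/0.85 = 6.76 in.

c ≈ 6.76 in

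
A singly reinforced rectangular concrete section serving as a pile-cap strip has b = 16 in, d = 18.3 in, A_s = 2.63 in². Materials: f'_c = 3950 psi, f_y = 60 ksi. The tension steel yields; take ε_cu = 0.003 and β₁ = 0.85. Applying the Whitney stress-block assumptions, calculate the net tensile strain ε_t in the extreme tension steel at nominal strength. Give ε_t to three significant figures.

a = A_s f_y/(0.85 f'_c b) = 2.937 in.
β₁ = 0.85, so c = a/β₁ = 2.937/0.85 = 3.455 in.
From the linear strain diagram with ε_cu = 0.003: ε_t = 0.003 (d − c)/c = 0.003 × (18.3 − 3.455)/3.455 = 0.0129.
Since ε_t ≥ 0.005, the section is tension-controlled.

ε_t ≈ 0.0129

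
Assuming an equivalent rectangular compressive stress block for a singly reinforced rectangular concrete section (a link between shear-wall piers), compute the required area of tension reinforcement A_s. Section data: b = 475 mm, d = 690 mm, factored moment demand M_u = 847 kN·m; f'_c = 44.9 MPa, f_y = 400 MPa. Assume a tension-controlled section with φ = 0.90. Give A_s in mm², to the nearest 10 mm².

M_n = M_u/φ = 847/0.90 = 941.111 kN·m.
With M_n = 0.85 f'_c a b (d − a/2), solve the quadratic for a:
a = d − √(d² − 2M_n/(0.85 f'_c b)) = 690 − √(690² − 2 × 941.111×10⁶/(0.85 × 44.9 × 475)) = 79.86 mm.
A_s = 0.85 f'_c a b / f_y = 0.85 × 44.9 × 79.86 × 475 / 400 = 3619.3 mm².

A_s ≈ 3620 mm²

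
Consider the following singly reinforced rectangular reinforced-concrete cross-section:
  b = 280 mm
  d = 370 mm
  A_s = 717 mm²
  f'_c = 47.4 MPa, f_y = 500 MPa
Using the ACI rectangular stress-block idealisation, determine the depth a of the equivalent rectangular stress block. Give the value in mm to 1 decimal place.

T = A_s f_y = 717 × 500 = 358500 N = 358.5 kN.
Setting C = 0.85 f'_c a b equal to T: a = 358500/(0.85 × 47.4 × 280) = 31.8 mm.

a ≈ 31.8 mm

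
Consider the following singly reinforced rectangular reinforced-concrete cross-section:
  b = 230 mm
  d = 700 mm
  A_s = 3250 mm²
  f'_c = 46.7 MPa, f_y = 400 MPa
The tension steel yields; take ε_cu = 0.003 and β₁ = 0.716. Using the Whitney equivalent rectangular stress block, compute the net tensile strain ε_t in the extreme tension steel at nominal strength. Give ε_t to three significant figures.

ε_t ≈ 0.00756

a = A_s f_y/(0.85 f'_c b) = 142.39 mm.
β₁ = 0.716, so c = a/β₁ = 142.39/0.716 = 198.87 mm.
From the linear strain diagram with ε_cu = 0.003: ε_t = 0.003 (d − c)/c = 0.003 × (700 − 198.87)/198.87 = 0.00756.
Since ε_t ≥ 0.005, the section is tension-controlled.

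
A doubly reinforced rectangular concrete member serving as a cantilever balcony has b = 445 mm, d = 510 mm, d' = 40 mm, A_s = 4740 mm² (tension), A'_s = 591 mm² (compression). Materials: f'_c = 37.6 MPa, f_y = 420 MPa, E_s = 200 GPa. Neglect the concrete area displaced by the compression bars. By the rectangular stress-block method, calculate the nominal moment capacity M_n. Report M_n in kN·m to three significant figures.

Assume both tension and compression steel yield.
Net tension couple steel: A_s − A'_s = 4149 mm².
a = (A_s − A'_s) f_y / (0.85 f'_c b) = 1742580/(0.85 × 37.6 × 445) = 122.53 mm.
c = a/β₁ = 122.53/0.781 = 156.89 mm; ε'_s = 0.003(c − d')/c = 0.0022 ≥ f_y/E_s = 0.0021, so compression steel does yield.
M_n = (A_s − A'_s) f_y (d − a/2) + A'_s f_y (d − d') = [1742580 × (510 − 61.265) + 248220 × (510 − 40)] × 10⁻⁶ = 781.96 + 116.66 = 898.62 kN·m.

M_n ≈ 899 kN·m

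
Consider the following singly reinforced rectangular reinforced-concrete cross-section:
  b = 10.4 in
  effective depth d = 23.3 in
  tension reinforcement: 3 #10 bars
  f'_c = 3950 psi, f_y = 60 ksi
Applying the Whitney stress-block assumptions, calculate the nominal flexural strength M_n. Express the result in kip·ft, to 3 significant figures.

A_s = 3 × 1.27 = 3.81 in².
T = A_s f_y = 3.81 × 60 = 228.6 kips.
a = T/(0.85 f'_c b) = 228.6/(0.85 × 3.95 × 10.4) = 6.547 in.
M_n = T(d − a/2) = 228.6 × (23.3 − 3.2735) = 4578.1 kip·in = 4578.1/12 = 381.51 kip·ft.

M_n ≈ 382 kip·ft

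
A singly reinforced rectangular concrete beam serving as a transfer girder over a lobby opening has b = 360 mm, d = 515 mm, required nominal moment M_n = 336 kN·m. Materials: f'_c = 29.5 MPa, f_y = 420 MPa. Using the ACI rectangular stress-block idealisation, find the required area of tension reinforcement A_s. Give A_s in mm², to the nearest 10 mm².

With M_n = 0.85 f'_c a b (d − a/2), solve the quadratic for a:
a = d − √(d² − 2M_n/(0.85 f'_c b)) = 515 − √(515² − 2 × 336×10⁶/(0.85 × 29.5 × 360)) = 78.21 mm.
A_s = 0.85 f'_c a b / f_y = 0.85 × 29.5 × 78.21 × 360 / 420 = 1681.0 mm².

A_s ≈ 1680 mm²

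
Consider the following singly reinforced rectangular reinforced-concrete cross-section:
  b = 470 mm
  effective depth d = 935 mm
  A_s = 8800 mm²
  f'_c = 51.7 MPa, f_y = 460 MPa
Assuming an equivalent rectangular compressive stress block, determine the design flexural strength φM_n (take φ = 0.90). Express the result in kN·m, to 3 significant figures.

φM_n ≈ 3050 kN·m

T = A_s f_y = 8800 × 460 = 4048000 N = 4048 kN.
From C = T: a = T/(0.85 f'_c b) = 4048000/(0.85 × 51.7 × 470) = 195.99 mm.
M_n = T(d − a/2) = 4048 kN × (935 − 97.995) mm = 3388.20 kN·m.
φM_n = 0.90 × 3388.20 = 3049.38 kN·m.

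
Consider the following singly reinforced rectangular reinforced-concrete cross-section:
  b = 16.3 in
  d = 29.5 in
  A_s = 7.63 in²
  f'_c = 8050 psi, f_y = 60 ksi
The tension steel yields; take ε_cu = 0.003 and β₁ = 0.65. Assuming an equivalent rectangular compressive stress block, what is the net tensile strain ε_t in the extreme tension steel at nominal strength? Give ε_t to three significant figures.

a = A_s f_y/(0.85 f'_c b) = 4.105 in.
β₁ = 0.65, so c = a/β₁ = 4.105/0.65 = 6.315 in.
From the linear strain diagram with ε_cu = 0.003: ε_t = 0.003 (d − c)/c = 0.003 × (29.5 − 6.315)/6.315 = 0.0110.
Since ε_t ≥ 0.005, the section is tension-controlled.

ε_t ≈ 0.0110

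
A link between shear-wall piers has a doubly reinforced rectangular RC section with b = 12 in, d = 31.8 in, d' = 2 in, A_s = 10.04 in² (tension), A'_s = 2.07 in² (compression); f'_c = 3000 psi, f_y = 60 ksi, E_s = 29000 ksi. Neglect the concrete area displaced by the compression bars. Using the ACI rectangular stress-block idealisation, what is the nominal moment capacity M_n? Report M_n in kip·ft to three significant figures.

M_n ≈ 1260 kip·ft

Assume both steels yield.
a = (A_s − A'_s) f_y/(0.85 f'_c b) = (10.04 − 2.07) × 60/(0.85 × 3 × 12) = 15.627 in.
c = a/β₁ = 15.627/0.85 = 18.385 in; ε'_s = 0.003(c − d')/c = 0.0027 ≥ ε_y = 0.0021, so the compression steel yields.
M_n = (A_s − A'_s) f_y (d − a/2) + A'_s f_y (d − d') = 478.2 × (31.8 − 7.8135) + 124.2 × (31.8 − 2) = 11470.3 + 3701.2 = 15171.5 kip·in = 15171.5/12 = 1264.29 kip·ft.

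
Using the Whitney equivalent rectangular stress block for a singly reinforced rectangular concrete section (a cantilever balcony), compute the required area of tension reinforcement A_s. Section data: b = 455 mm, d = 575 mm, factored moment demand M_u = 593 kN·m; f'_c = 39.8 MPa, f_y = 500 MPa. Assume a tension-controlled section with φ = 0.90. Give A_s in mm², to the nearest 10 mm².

A_s ≈ 2460 mm²

M_n = M_u/φ = 593/0.90 = 658.889 kN·m.
With M_n = 0.85 f'_c a b (d − a/2), solve the quadratic for a:
a = d − √(d² − 2M_n/(0.85 f'_c b)) = 575 − √(575² − 2 × 658.889×10⁶/(0.85 × 39.8 × 455)) = 80.01 mm.
A_s = 0.85 f'_c a b / f_y = 0.85 × 39.8 × 80.01 × 455 / 500 = 2463.1 mm².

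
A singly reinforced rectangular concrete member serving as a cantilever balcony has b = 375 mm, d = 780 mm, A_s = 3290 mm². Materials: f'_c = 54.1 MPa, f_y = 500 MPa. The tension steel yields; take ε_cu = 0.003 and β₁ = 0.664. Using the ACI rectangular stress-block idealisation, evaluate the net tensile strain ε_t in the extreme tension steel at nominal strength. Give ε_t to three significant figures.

ε_t ≈ 0.0133

a = A_s f_y/(0.85 f'_c b) = 95.39 mm.
β₁ = 0.664, so c = a/β₁ = 95.39/0.664 = 143.66 mm.
From the linear strain diagram with ε_cu = 0.003: ε_t = 0.003 (d − c)/c = 0.003 × (780 − 143.66)/143.66 = 0.0133.
Since ε_t ≥ 0.005, the section is tension-controlled.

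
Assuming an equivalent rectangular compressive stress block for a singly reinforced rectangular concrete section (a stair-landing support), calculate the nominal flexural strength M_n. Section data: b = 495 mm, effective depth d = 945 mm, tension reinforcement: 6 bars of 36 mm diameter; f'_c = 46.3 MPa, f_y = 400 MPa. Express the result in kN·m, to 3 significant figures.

M_n ≈ 2160 kN·m

A_s = 6 × 1018 = 6108 mm².
T = A_s f_y = 6108 × 400 = 2443200 N = 2443.2 kN.
From C = T: a = T/(0.85 f'_c b) = 2443200/(0.85 × 46.3 × 495) = 125.42 mm.
M_n = T(d − a/2) = 2443.2 kN × (945 − 62.71) mm = 2155.61 kN·m.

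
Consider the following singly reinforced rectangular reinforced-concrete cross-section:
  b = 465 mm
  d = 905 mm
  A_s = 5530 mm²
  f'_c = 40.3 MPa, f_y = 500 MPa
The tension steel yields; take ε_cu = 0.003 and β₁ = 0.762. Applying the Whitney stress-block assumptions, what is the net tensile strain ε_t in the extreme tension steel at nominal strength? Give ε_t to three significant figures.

a = A_s f_y/(0.85 f'_c b) = 173.59 mm.
β₁ = 0.762, so c = a/β₁ = 173.59/0.762 = 227.81 mm.
From the linear strain diagram with ε_cu = 0.003: ε_t = 0.003 (d − c)/c = 0.003 × (905 − 227.81)/227.81 = 0.00892.
Since ε_t ≥ 0.005, the section is tension-controlled.

ε_t ≈ 0.00892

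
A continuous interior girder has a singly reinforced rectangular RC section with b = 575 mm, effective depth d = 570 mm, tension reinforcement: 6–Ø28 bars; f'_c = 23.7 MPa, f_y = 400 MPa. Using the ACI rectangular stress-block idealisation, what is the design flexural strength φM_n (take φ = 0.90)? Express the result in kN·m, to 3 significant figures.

φM_n ≈ 674 kN·m

A_s = 6 × 616 = 3696 mm².
T = A_s f_y = 3696 × 400 = 1478400 N = 1478.4 kN.
From C = T: a = T/(0.85 f'_c b) = 1478400/(0.85 × 23.7 × 575) = 127.63 mm.
M_n = T(d − a/2) = 1478.4 kN × (570 − 63.815) mm = 748.34 kN·m.
φM_n = 0.90 × 748.34 = 673.51 kN·m.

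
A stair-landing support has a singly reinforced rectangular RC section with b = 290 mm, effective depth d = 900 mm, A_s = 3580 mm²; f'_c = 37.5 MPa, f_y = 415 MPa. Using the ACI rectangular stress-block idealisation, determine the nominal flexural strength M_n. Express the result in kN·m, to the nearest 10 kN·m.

T = A_s f_y = 3580 × 415 = 1485700 N = 1485.7 kN.
From C = T: a = T/(0.85 f'_c b) = 1485700/(0.85 × 37.5 × 290) = 160.72 mm.
M_n = T(d − a/2) = 1485.7 kN × (900 − 80.36) mm = 1217.74 kN·m.

M_n ≈ 1220 kN·m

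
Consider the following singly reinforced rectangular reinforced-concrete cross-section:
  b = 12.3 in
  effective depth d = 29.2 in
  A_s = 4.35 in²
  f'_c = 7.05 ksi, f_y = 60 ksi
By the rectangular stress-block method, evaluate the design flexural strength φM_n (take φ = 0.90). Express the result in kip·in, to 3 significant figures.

T = A_s f_y = 4.35 × 60 = 261 kips.
a = T/(0.85 f'_c b) = 261/(0.85 × 7.05 × 12.3) = 3.541 in.
M_n = T(d − a/2) = 261 × (29.2 − 1.7705) = 7159.1 kip·in.
φM_n = 0.90 × 7159.1 = 6443.2 kip·in.

φM_n ≈ 6440 kip·in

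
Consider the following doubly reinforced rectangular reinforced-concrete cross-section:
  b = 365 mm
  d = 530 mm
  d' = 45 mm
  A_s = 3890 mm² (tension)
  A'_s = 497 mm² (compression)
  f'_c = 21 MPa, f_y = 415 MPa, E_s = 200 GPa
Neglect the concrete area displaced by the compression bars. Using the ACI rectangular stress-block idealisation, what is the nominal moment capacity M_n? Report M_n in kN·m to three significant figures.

M_n ≈ 694 kN·m

Assume both tension and compression steel yield.
Net tension couple steel: A_s − A'_s = 3393 mm².
a = (A_s − A'_s) f_y / (0.85 f'_c b) = 1408095/(0.85 × 21 × 365) = 216.12 mm.
c = a/β₁ = 216.12/0.85 = 254.26 mm; ε'_s = 0.003(c − d')/c = 0.0025 ≥ f_y/E_s = 0.0021, so compression steel does yield.
M_n = (A_s − A'_s) f_y (d − a/2) + A'_s f_y (d − d') = [1408095 × (530 − 108.06) + 206255 × (530 − 45)] × 10⁻⁶ = 594.13 + 100.03 = 694.16 kN·m.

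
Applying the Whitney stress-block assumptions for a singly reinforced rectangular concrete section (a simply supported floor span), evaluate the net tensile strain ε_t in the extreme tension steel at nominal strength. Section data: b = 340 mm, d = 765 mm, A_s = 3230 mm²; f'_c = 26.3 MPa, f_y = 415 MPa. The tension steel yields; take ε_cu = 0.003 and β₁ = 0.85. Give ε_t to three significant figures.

a = A_s f_y/(0.85 f'_c b) = 176.36 mm.
β₁ = 0.85, so c = a/β₁ = 176.36/0.85 = 207.48 mm.
From the linear strain diagram with ε_cu = 0.003: ε_t = 0.003 (d − c)/c = 0.003 × (765 − 207.48)/207.48 = 0.00806.
Since ε_t ≥ 0.005, the section is tension-controlled.

ε_t ≈ 0.00806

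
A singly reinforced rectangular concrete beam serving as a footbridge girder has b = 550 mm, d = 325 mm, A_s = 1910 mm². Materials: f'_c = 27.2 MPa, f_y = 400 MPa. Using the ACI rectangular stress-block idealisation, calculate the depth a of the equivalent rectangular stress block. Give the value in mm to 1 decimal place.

a ≈ 60.1 mm

T = A_s f_y = 1910 × 400 = 764000 N = 764 kN.
Setting C = 0.85 f'_c a b equal to T: a = 764000/(0.85 × 27.2 × 550) = 60.1 mm.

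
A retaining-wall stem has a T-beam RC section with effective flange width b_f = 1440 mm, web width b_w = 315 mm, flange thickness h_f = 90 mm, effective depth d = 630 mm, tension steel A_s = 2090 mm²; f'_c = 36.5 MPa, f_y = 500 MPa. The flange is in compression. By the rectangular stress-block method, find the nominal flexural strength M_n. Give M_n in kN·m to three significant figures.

Tension: T = A_s f_y = 2090 × 500 = 1045000 N.
Try a within the flange: a = T/(0.85 f'_c b_f) = 1045000/(0.85 × 36.5 × 1440) = 23.39 mm.
Since a = 23.39 ≤ h_f = 90 mm, the stress block lies entirely in the flange; analyse as a rectangular beam of width b_f.
M_n = T(d − a/2) = 1045000 × (630 − 11.695) = 646.13 × 10⁶ N·mm.
M_n = 646.13 kN·m.

M_n ≈ 646 kN·m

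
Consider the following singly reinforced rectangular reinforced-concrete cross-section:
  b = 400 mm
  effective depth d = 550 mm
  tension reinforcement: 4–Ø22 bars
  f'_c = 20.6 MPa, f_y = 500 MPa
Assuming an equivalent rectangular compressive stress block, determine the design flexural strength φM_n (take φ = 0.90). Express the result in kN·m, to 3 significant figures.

φM_n ≈ 339 kN·m

A_s = 4 × 380 = 1520 mm².
T = A_s f_y = 1520 × 500 = 760000 N = 760 kN.
From C = T: a = T/(0.85 f'_c b) = 760000/(0.85 × 20.6 × 400) = 108.51 mm.
M_n = T(d − a/2) = 760 kN × (550 − 54.255) mm = 376.77 kN·m.
φM_n = 0.90 × 376.77 = 339.09 kN·m.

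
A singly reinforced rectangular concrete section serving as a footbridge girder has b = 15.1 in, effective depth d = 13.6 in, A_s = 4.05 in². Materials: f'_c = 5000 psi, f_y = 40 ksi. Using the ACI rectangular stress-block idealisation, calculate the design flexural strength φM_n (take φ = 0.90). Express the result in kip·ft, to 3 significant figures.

φM_n ≈ 150 kip·ft

T = A_s f_y = 4.05 × 40 = 162 kips.
a = T/(0.85 f'_c b) = 162/(0.85 × 5 × 15.1) = 2.524 in.
M_n = T(d − a/2) = 162 × (13.6 − 1.262) = 1998.8 kip·in = 1998.8/12 = 166.57 kip·ft.
φM_n = 0.90 × 166.57 = 149.91 kip·ft.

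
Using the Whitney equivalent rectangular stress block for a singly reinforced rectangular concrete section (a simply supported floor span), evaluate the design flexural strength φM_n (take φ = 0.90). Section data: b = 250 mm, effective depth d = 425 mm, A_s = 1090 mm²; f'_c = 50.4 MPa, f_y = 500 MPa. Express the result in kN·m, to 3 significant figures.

φM_n ≈ 196 kN·m

T = A_s f_y = 1090 × 500 = 545000 N = 545 kN.
From C = T: a = T/(0.85 f'_c b) = 545000/(0.85 × 50.4 × 250) = 50.89 mm.
M_n = T(d − a/2) = 545 kN × (425 − 25.445) mm = 217.76 kN·m.
φM_n = 0.90 × 217.76 = 195.98 kN·m.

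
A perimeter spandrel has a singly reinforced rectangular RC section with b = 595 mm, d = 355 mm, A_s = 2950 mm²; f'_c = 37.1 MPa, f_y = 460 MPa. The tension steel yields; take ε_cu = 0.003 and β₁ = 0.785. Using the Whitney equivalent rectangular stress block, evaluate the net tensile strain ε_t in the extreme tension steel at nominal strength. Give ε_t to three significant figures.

ε_t ≈ 0.00856

a = A_s f_y/(0.85 f'_c b) = 72.32 mm.
β₁ = 0.785, so c = a/β₁ = 72.32/0.785 = 92.13 mm.
From the linear strain diagram with ε_cu = 0.003: ε_t = 0.003 (d − c)/c = 0.003 × (355 − 92.13)/92.13 = 0.00856.
Since ε_t ≥ 0.005, the section is tension-controlled.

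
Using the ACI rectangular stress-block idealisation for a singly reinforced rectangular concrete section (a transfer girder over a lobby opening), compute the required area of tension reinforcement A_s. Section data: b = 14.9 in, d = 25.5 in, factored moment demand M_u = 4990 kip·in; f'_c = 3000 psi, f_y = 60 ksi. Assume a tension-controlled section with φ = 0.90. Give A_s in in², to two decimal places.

A_s ≈ 4.16 in²

M_n = M_u/φ = 4990/0.90 = 5544.44 kip·in.
From M_n = 0.85 f'_c a b (d − a/2):
a = d − √(d² − 2M_n/(0.85 f'_c b)) = 25.5 − √(25.5² − 2 × 5544.44/(0.85 × 3 × 14.9)) = 6.569 in.
A_s = 0.85 f'_c a b / f_y = 0.85 × 3 × 6.569 × 14.9 / 60 = 4.160 in².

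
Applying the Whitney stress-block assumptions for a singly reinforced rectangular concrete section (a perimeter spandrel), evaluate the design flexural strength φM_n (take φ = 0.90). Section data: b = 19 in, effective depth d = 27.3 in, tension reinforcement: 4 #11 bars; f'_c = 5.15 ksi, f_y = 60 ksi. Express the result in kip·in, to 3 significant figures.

φM_n ≈ 8440 kip·in

A_s = 4 × 1.56 = 6.24 in².
T = A_s f_y = 6.24 × 60 = 374.4 kips.
a = T/(0.85 f'_c b) = 374.4/(0.85 × 5.15 × 19) = 4.501 in.
M_n = T(d − a/2) = 374.4 × (27.3 − 2.2505) = 9378.5 kip·in.
φM_n = 0.90 × 9378.5 = 8440.7 kip·in.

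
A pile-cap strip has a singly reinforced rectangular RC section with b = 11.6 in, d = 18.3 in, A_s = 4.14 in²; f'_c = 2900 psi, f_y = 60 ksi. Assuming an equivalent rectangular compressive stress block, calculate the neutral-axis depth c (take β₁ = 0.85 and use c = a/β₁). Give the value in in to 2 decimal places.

T = A_s f_y = 4.14 × 60 = 248.4 kips.
a = T/(0.85 f'_c b) = 248.4/(0.85 × 2.9 × 11.6) = 8.6871 in.
With β₁ = 0.85, c = a/β₁ = 8.6871/0.85 = 10.22 in.

c ≈ 10.22 in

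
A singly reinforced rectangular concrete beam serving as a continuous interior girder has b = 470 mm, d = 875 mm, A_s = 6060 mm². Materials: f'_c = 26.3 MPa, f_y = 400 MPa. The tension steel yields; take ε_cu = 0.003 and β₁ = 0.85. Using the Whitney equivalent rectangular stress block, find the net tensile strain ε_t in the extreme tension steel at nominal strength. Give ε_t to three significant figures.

a = A_s f_y/(0.85 f'_c b) = 230.71 mm.
β₁ = 0.85, so c = a/β₁ = 230.71/0.85 = 271.42 mm.
From the linear strain diagram with ε_cu = 0.003: ε_t = 0.003 (d − c)/c = 0.003 × (875 − 271.42)/271.42 = 0.00667.
Since ε_t ≥ 0.005, the section is tension-controlled.

ε_t ≈ 0.00667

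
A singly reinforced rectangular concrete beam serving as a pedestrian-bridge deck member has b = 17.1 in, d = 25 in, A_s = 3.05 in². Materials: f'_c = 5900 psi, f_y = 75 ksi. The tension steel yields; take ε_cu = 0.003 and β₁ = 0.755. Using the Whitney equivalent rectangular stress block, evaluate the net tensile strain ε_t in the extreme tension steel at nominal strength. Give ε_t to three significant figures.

ε_t ≈ 0.0182

a = A_s f_y/(0.85 f'_c b) = 2.667 in.
β₁ = 0.755, so c = a/β₁ = 2.667/0.755 = 3.532 in.
From the linear strain diagram with ε_cu = 0.003: ε_t = 0.003 (d − c)/c = 0.003 × (25 − 3.532)/3.532 = 0.0182.
Since ε_t ≥ 0.005, the section is tension-controlled.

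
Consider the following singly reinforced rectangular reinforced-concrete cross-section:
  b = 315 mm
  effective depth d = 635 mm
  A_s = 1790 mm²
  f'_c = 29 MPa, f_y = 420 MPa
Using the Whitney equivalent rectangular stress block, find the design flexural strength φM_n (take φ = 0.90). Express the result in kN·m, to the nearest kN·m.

T = A_s f_y = 1790 × 420 = 751800 N = 751.8 kN.
From C = T: a = T/(0.85 f'_c b) = 751800/(0.85 × 29 × 315) = 96.82 mm.
M_n = T(d − a/2) = 751.8 kN × (635 − 48.41) mm = 441.00 kN·m.
φM_n = 0.90 × 441.00 = 396.90 kN·m.

φM_n ≈ 397 kN·m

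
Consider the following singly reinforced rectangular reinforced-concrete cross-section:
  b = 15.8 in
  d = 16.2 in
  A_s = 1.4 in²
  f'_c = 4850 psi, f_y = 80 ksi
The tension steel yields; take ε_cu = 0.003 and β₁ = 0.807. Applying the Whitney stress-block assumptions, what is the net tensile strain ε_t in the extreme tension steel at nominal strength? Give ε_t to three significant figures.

ε_t ≈ 0.0198

a = A_s f_y/(0.85 f'_c b) = 1.719 in.
β₁ = 0.807, so c = a/β₁ = 1.719/0.807 = 2.130 in.
From the linear strain diagram with ε_cu = 0.003: ε_t = 0.003 (d − c)/c = 0.003 × (16.2 − 2.130)/2.130 = 0.0198.
Since ε_t ≥ 0.005, the section is tension-controlled.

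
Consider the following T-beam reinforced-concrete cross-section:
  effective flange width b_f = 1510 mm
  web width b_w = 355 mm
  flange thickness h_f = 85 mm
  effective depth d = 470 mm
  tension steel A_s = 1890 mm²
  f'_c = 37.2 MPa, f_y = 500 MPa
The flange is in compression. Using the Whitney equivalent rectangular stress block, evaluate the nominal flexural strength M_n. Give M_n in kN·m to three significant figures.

Tension: T = A_s f_y = 1890 × 500 = 945000 N.
Try a within the flange: a = T/(0.85 f'_c b_f) = 945000/(0.85 × 37.2 × 1510) = 19.79 mm.
Since a = 19.79 ≤ h_f = 85 mm, the stress block lies entirely in the flange; analyse as a rectangular beam of width b_f.
M_n = T(d − a/2) = 945000 × (470 − 9.895) = 434.80 × 10⁶ N·mm.
M_n = 434.80 kN·m.

M_n ≈ 435 kN·m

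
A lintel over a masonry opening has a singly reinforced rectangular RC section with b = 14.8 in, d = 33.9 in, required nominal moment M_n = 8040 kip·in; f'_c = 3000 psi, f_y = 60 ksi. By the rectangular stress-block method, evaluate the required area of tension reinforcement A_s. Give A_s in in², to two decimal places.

From M_n = 0.85 f'_c a b (d − a/2):
a = d − √(d² − 2M_n/(0.85 f'_c b)) = 33.9 − √(33.9² − 2 × 8040/(0.85 × 3 × 14.8)) = 7.009 in.
A_s = 0.85 f'_c a b / f_y = 0.85 × 3 × 7.009 × 14.8 / 60 = 4.409 in².

A_s ≈ 4.41 in²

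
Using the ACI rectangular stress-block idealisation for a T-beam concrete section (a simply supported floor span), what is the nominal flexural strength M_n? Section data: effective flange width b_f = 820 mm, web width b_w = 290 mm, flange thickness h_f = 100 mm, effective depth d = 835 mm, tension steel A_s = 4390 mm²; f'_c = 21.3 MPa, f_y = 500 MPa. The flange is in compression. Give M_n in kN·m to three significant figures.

M_n ≈ 1640 kN·m

Tension: T = A_s f_y = 4390 × 500 = 2195000 N.
Try a within the flange: a = T/(0.85 f'_c b_f) = 2195000/(0.85 × 21.3 × 820) = 147.85 mm.
a = 147.85 > h_f = 100 mm: the block extends into the web. Split into flange-overhang and web parts.
C_f = 0.85 f'_c (b_f − b_w) h_f = 0.85 × 21.3 × (820 − 290) × 100 = 959565 N.
Remaining web compression depth: a_w = (T − C_f)/(0.85 f'_c b_w) = (2195000 − 959565)/(0.85 × 21.3 × 290) = 235.30 mm.
M_n = C_f(d − h_f/2) + (T − C_f)(d − a_w/2) = 959565 × (835 − 50) + 1235435 × (835 − 117.65) = 753.26 + 886.24 = 1639.50 × 10⁶ N·mm.
M_n = 1639.50 kN·m.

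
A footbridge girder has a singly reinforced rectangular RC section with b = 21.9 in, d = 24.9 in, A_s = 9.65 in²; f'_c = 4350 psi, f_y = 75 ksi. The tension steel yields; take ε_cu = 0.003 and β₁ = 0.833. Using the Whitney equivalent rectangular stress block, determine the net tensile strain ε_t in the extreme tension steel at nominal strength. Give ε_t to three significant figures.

a = A_s f_y/(0.85 f'_c b) = 8.938 in.
β₁ = 0.833, so c = a/β₁ = 8.938/0.833 = 10.730 in.
From the linear strain diagram with ε_cu = 0.003: ε_t = 0.003 (d − c)/c = 0.003 × (24.9 − 10.730)/10.730 = 0.00396.
ε_t < 0.004 — the section is over-reinforced for flexure under ACI limits.

ε_t ≈ 0.00396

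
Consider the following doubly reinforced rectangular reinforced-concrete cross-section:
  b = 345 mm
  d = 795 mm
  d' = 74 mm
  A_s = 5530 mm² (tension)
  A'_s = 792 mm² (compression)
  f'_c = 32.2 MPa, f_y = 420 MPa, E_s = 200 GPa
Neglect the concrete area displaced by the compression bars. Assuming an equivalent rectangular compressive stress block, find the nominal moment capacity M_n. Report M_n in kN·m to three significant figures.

M_n ≈ 1610 kN·m

Assume both tension and compression steel yield.
Net tension couple steel: A_s − A'_s = 4738 mm².
a = (A_s − A'_s) f_y / (0.85 f'_c b) = 1989960/(0.85 × 32.2 × 345) = 210.74 mm.
c = a/β₁ = 210.74/0.82 = 257.00 mm; ε'_s = 0.003(c − d')/c = 0.0021 ≥ f_y/E_s = 0.0021, so compression steel does yield.
M_n = (A_s − A'_s) f_y (d − a/2) + A'_s f_y (d − d') = [1989960 × (795 − 105.37) + 332640 × (795 − 74)] × 10⁻⁶ = 1372.34 + 239.83 = 1612.17 kN·m.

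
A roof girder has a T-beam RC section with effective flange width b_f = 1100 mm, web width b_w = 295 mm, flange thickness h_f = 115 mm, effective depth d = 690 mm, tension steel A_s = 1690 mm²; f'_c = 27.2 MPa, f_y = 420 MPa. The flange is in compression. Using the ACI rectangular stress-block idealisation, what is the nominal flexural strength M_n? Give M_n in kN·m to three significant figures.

M_n ≈ 480 kN·m

Tension: T = A_s f_y = 1690 × 420 = 709800 N.
Try a within the flange: a = T/(0.85 f'_c b_f) = 709800/(0.85 × 27.2 × 1100) = 27.91 mm.
Since a = 27.91 ≤ h_f = 115 mm, the stress block lies entirely in the flange; analyse as a rectangular beam of width b_f.
M_n = T(d − a/2) = 709800 × (690 − 13.955) = 479.86 × 10⁶ N·mm.
M_n = 479.86 kN·m.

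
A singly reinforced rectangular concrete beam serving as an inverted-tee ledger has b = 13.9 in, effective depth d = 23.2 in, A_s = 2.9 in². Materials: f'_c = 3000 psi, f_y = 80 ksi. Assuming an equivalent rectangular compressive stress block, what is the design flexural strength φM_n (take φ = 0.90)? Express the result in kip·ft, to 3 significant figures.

T = A_s f_y = 2.9 × 80 = 232 kips.
a = T/(0.85 f'_c b) = 232/(0.85 × 3 × 13.9) = 6.545 in.
M_n = T(d − a/2) = 232 × (23.2 − 3.2725) = 4623.2 kip·in = 4623.2/12 = 385.27 kip·ft.
φM_n = 0.90 × 385.27 = 346.74 kip·ft.

φM_n ≈ 347 kip·ft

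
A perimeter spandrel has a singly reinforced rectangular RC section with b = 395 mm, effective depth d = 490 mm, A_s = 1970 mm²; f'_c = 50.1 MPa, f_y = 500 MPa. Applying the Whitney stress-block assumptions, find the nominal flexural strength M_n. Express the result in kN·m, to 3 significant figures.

T = A_s f_y = 1970 × 500 = 985000 N = 985 kN.
From C = T: a = T/(0.85 f'_c b) = 985000/(0.85 × 50.1 × 395) = 58.56 mm.
M_n = T(d − a/2) = 985 kN × (490 − 29.28) mm = 453.81 kN·m.

M_n ≈ 454 kN·m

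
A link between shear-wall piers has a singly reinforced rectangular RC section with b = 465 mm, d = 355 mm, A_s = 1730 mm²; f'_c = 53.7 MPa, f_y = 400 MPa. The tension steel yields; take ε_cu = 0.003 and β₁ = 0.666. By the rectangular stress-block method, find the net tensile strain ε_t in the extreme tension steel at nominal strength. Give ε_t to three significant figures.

ε_t ≈ 0.0188

a = A_s f_y/(0.85 f'_c b) = 32.60 mm.
β₁ = 0.666, so c = a/β₁ = 32.60/0.666 = 48.95 mm.
From the linear strain diagram with ε_cu = 0.003: ε_t = 0.003 (d − c)/c = 0.003 × (355 − 48.95)/48.95 = 0.0188.
Since ε_t ≥ 0.005, the section is tension-controlled.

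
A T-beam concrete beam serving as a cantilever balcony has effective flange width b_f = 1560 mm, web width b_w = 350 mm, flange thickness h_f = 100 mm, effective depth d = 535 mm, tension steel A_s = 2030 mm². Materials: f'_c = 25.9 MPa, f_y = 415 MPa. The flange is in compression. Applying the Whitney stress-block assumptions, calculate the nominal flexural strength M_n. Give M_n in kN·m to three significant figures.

M_n ≈ 440 kN·m

Tension: T = A_s f_y = 2030 × 415 = 842450 N.
Try a within the flange: a = T/(0.85 f'_c b_f) = 842450/(0.85 × 25.9 × 1560) = 24.53 mm.
Since a = 24.53 ≤ h_f = 100 mm, the stress block lies entirely in the flange; analyse as a rectangular beam of width b_f.
M_n = T(d − a/2) = 842450 × (535 − 12.265) = 440.38 × 10⁶ N·mm.
M_n = 440.38 kN·m.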